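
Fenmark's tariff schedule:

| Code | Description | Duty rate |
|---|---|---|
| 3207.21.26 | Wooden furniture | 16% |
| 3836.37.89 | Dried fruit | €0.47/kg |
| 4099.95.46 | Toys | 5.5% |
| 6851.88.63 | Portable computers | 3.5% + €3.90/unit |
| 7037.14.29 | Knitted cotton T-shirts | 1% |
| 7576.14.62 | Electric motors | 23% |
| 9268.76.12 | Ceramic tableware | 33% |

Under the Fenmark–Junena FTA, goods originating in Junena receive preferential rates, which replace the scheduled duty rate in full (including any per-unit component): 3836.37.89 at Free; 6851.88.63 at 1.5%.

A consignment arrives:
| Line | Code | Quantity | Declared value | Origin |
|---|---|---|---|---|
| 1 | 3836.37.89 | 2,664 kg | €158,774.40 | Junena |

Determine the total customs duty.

€0.00

Line 1 (3836.37.89, Junena, 2,664 kg, €158,774.40):
Base rate for 3836.37.89 is €0.47/kg.
Origin Junena qualifies under the Fenmark–Junena agreement and 3836.37.89 is covered: preferential rate Free applies instead.
Duty = €158,774.40 × 0% = €0.00.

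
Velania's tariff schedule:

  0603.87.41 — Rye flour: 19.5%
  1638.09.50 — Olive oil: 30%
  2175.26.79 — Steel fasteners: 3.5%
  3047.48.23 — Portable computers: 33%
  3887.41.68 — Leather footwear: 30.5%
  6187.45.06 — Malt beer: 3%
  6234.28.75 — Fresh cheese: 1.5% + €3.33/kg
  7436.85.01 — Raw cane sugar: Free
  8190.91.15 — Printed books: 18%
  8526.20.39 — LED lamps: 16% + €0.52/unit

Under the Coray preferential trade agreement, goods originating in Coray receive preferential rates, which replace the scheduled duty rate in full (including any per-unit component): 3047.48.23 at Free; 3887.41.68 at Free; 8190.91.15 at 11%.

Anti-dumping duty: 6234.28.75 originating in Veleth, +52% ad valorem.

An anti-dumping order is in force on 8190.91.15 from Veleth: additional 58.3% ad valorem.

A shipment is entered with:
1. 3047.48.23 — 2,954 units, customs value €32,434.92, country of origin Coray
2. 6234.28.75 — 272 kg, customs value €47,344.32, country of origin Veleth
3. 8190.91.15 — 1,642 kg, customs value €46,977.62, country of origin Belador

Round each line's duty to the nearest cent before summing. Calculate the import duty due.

€34,690.94

Line 1 (3047.48.23, Coray, 2,954 units, €32,434.92):
Base rate for 3047.48.23 is 33%.
Origin Coray qualifies under the Velania–Coray agreement and 3047.48.23 is covered: preferential rate Free applies instead.
Duty = €32,434.92 × 0% = €0.00.
Line 2 (6234.28.75, Veleth, 272 kg, €47,344.32):
Base rate for 6234.28.75 is 1.5% + €3.33/kg.
Additional duty on 6234.28.75 from Veleth: +52%. Applied ad valorem rate: 1.5% + 52% = 53.5%.
Duty = €47,344.32 × 53.5% + 272 × €3.33 = €26,234.97.
Line 3 (8190.91.15, Belador, 1,642 kg, €46,977.62):
Base rate for 8190.91.15 is 18%.
8190.91.15 has an FTA preferential rate, but origin Belador is not Coray; base rate stands.
The additional-duty order on 8190.91.15 targets Veleth, not Belador; it does not apply.
Duty = €46,977.62 × 18% = €8,455.97.
Total = €0.00 + €26,234.97 + €8,455.97 = €34,690.94.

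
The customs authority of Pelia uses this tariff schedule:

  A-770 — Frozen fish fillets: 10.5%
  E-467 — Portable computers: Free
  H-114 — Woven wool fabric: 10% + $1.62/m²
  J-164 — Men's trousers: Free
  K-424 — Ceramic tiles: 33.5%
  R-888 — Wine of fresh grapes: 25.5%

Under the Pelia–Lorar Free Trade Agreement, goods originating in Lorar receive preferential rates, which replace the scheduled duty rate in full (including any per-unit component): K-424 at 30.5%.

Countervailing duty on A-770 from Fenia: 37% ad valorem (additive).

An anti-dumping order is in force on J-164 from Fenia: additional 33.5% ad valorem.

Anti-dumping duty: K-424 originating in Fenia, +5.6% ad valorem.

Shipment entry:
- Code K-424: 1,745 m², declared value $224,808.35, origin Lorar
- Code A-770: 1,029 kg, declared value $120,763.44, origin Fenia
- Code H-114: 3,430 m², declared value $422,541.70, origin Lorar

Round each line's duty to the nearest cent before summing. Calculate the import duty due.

$173,739.95

Line 1 (K-424, Lorar, 1,745 m², $224,808.35):
Base rate for K-424 is 33.5%.
Origin Lorar qualifies under the Pelia–Lorar agreement and K-424 is covered: preferential rate 30.5% applies instead.
The additional-duty order on K-424 targets Fenia, not Lorar; it does not apply.
Duty = $224,808.35 × 30.5% = $68,566.55.
Line 2 (A-770, Fenia, 1,029 kg, $120,763.44):
Base rate for A-770 is 10.5%.
Additional duty on A-770 from Fenia: +37%. Applied ad valorem rate: 10.5% + 37% = 47.5%.
Duty = $120,763.44 × 47.5% = $57,362.63.
Line 3 (H-114, Lorar, 3,430 m², $422,541.70):
Base rate for H-114 is 10% + $1.62/m².
Origin Lorar is the FTA partner but H-114 is not on the preference list; base rate stands.
Duty = $422,541.70 × 10% + 3,430 × $1.62 = $47,810.77.
Total = $68,566.55 + $57,362.63 + $47,810.77 = $173,739.95.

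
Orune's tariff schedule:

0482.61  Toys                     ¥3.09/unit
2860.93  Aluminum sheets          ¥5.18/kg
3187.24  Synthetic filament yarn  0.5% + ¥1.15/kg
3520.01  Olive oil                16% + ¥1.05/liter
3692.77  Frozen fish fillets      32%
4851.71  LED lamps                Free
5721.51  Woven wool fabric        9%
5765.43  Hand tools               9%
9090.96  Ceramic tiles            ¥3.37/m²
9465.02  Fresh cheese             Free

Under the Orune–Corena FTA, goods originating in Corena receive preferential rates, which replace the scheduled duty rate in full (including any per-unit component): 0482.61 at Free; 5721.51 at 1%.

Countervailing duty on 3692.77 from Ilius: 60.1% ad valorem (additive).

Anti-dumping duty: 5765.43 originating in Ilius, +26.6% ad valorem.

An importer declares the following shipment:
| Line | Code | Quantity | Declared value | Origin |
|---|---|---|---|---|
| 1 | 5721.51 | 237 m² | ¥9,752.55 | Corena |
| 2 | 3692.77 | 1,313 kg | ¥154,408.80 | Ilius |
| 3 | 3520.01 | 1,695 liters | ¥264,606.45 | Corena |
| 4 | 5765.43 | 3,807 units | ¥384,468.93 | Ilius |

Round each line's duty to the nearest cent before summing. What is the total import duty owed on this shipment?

Line 1 (5721.51, Corena, 237 m², ¥9,752.55):
Base rate for 5721.51 is 9%.
Origin Corena qualifies under the Orune–Corena agreement and 5721.51 is covered: preferential rate 1% applies instead.
Duty = ¥9,752.55 × 1% = ¥97.53.
Line 2 (3692.77, Ilius, 1,313 kg, ¥154,408.80):
Base rate for 3692.77 is 32%.
Additional duty on 3692.77 from Ilius: +60.1%. Applied ad valorem rate: 32% + 60.1% = 92.1%.
Duty = ¥154,408.80 × 92.1% = ¥142,210.50.
Line 3 (3520.01, Corena, 1,695 liters, ¥264,606.45):
Base rate for 3520.01 is 16% + ¥1.05/liter.
Origin Corena is the FTA partner but 3520.01 is not on the preference list; base rate stands.
Duty = ¥264,606.45 × 16% + 1,695 × ¥1.05 = ¥44,116.78.
Line 4 (5765.43, Ilius, 3,807 units, ¥384,468.93):
Base rate for 5765.43 is 9%.
Additional duty on 5765.43 from Ilius: +26.6%. Applied ad valorem rate: 9% + 26.6% = 35.6%.
Duty = ¥384,468.93 × 35.6% = ¥136,870.94.
Total = ¥97.53 + ¥142,210.50 + ¥44,116.78 + ¥136,870.94 = ¥323,295.75.

¥323,295.75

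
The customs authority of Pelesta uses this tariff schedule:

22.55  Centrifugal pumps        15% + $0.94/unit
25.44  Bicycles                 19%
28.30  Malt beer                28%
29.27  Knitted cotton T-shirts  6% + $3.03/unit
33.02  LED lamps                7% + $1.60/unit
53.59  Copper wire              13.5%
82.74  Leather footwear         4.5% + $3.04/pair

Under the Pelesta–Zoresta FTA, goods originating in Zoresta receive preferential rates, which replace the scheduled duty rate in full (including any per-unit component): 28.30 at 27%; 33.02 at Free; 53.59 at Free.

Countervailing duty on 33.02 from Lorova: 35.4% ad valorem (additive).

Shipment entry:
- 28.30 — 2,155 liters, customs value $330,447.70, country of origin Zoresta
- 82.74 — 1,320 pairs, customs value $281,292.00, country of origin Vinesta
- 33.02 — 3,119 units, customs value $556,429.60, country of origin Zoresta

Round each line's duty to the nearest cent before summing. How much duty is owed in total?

$105,891.82

Line 1 (28.30, Zoresta, 2,155 liters, $330,447.70):
Base rate for 28.30 is 28%.
Origin Zoresta qualifies under the Pelesta–Zoresta agreement and 28.30 is covered: preferential rate 27% applies instead.
Duty = $330,447.70 × 27% = $89,220.88.
Line 2 (82.74, Vinesta, 1,320 pairs, $281,292.00):
Base rate for 82.74 is 4.5% + $3.04/pair.
Duty = $281,292.00 × 4.5% + 1,320 × $3.04 = $16,670.94.
Line 3 (33.02, Zoresta, 3,119 units, $556,429.60):
Base rate for 33.02 is 7% + $1.60/unit.
Origin Zoresta qualifies under the Pelesta–Zoresta agreement and 33.02 is covered: preferential rate Free applies instead.
The additional-duty order on 33.02 targets Lorova, not Zoresta; it does not apply.
Duty = $556,429.60 × 0% = $0.00.
Total = $89,220.88 + $16,670.94 + $0.00 = $105,891.82.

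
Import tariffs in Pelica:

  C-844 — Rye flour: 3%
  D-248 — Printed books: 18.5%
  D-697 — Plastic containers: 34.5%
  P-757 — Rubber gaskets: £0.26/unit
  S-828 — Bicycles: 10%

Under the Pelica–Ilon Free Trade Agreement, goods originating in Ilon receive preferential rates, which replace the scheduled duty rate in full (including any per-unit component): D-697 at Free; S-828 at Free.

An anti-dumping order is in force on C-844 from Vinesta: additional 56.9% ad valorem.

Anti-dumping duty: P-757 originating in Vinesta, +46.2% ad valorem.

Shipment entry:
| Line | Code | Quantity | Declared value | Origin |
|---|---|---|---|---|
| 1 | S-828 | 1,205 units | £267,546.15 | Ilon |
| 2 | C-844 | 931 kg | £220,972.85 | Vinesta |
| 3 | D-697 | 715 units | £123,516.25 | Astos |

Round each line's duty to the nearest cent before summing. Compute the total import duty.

£174,975.85

Line 1 (S-828, Ilon, 1,205 units, £267,546.15):
Base rate for S-828 is 10%.
Origin Ilon qualifies under the Pelica–Ilon agreement and S-828 is covered: preferential rate Free applies instead.
Duty = £267,546.15 × 0% = £0.00.
Line 2 (C-844, Vinesta, 931 kg, £220,972.85):
Base rate for C-844 is 3%.
Additional duty on C-844 from Vinesta: +56.9%. Applied ad valorem rate: 3% + 56.9% = 59.9%.
Duty = £220,972.85 × 59.9% = £132,362.74.
Line 3 (D-697, Astos, 715 units, £123,516.25):
Base rate for D-697 is 34.5%.
D-697 has an FTA preferential rate, but origin Astos is not Ilon; base rate stands.
Duty = £123,516.25 × 34.5% = £42,613.11.
Total = £0.00 + £132,362.74 + £42,613.11 = £174,975.85.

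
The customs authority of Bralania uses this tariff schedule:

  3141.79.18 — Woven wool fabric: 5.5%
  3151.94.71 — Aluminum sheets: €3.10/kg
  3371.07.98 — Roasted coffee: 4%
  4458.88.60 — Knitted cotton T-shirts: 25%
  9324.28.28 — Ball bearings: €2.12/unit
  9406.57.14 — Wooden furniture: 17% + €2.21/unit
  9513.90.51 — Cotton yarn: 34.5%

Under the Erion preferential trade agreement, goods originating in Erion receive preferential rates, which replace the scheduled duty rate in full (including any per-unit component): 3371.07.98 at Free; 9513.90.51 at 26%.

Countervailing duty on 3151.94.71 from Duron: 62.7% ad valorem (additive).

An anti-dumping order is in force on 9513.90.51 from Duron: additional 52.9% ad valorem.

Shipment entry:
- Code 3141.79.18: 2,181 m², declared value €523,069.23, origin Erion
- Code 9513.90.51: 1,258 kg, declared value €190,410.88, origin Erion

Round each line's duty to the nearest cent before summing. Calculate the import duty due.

€78,275.64

Line 1 (3141.79.18, Erion, 2,181 m², €523,069.23):
Base rate for 3141.79.18 is 5.5%.
Origin Erion is the FTA partner but 3141.79.18 is not on the preference list; base rate stands.
Duty = €523,069.23 × 5.5% = €28,768.81.
Line 2 (9513.90.51, Erion, 1,258 kg, €190,410.88):
Base rate for 9513.90.51 is 34.5%.
Origin Erion qualifies under the Bralania–Erion agreement and 9513.90.51 is covered: preferential rate 26% applies instead.
The additional-duty order on 9513.90.51 targets Duron, not Erion; it does not apply.
Duty = €190,410.88 × 26% = €49,506.83.
Total = €28,768.81 + €49,506.83 = €78,275.64.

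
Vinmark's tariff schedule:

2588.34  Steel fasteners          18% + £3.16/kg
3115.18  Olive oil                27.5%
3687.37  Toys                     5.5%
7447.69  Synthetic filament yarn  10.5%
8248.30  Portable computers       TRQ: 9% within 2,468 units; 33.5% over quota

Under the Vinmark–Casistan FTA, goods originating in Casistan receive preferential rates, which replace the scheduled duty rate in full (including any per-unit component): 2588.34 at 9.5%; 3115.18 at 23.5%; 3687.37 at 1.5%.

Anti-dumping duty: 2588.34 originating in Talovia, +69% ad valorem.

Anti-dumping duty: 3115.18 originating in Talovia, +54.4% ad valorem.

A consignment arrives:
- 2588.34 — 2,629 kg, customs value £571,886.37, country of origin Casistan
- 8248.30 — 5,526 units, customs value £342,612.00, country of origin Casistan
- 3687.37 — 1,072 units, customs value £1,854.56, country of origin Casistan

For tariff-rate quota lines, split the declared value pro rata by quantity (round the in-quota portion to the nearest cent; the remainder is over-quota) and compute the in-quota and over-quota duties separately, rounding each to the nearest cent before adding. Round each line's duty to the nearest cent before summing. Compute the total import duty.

Line 1 (2588.34, Casistan, 2,629 kg, £571,886.37):
Base rate for 2588.34 is 18% + £3.16/kg.
Origin Casistan qualifies under the Vinmark–Casistan agreement and 2588.34 is covered: preferential rate 9.5% applies instead.
The additional-duty order on 2588.34 targets Talovia, not Casistan; it does not apply.
Duty = £571,886.37 × 9.5% = £54,329.21.
Line 2 (8248.30, Casistan, 5,526 units, £342,612.00):
Code 8248.30 is under a tariff-rate quota (threshold 2,468 units). In-quota: 2,468 units at 9%; over-quota: 3,058 units at 33.5%.
Pro-rata value split: in-quota = £342,612.00 × 2,468/5,526 = £153,016.00; over-quota = £342,612.00 − £153,016.00 = £189,596.00.
In-quota duty = £153,016.00 × 9% = £13,771.44. Over-quota duty = £189,596.00 × 33.5% = £63,514.66.
Line duty = £13,771.44 + £63,514.66 = £77,286.10.
Line 3 (3687.37, Casistan, 1,072 units, £1,854.56):
Base rate for 3687.37 is 5.5%.
Origin Casistan qualifies under the Vinmark–Casistan agreement and 3687.37 is covered: preferential rate 1.5% applies instead.
Duty = £1,854.56 × 1.5% = £27.82.
Total = £54,329.21 + £77,286.10 + £27.82 = £131,643.13.

£131,643.13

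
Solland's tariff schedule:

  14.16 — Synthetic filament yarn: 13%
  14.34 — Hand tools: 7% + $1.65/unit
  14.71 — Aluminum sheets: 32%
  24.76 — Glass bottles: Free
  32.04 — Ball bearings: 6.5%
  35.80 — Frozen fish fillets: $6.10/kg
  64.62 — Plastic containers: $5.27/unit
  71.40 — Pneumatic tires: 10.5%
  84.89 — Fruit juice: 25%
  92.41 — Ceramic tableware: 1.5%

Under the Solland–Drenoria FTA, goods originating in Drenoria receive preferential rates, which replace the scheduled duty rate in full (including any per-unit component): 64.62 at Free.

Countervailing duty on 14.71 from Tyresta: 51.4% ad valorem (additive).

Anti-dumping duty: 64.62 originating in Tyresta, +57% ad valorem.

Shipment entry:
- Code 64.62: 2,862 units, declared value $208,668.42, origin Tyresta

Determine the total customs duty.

Line 1 (64.62, Tyresta, 2,862 units, $208,668.42):
Base rate for 64.62 is $5.27/unit.
64.62 has an FTA preferential rate, but origin Tyresta is not Drenoria; base rate stands.
Additional duty on 64.62 from Tyresta: +57% ad valorem. Applied ad valorem rate = 57%.
Duty = $208,668.42 × 57% + 2,862 × $5.27 = $134,023.74.

$134,023.74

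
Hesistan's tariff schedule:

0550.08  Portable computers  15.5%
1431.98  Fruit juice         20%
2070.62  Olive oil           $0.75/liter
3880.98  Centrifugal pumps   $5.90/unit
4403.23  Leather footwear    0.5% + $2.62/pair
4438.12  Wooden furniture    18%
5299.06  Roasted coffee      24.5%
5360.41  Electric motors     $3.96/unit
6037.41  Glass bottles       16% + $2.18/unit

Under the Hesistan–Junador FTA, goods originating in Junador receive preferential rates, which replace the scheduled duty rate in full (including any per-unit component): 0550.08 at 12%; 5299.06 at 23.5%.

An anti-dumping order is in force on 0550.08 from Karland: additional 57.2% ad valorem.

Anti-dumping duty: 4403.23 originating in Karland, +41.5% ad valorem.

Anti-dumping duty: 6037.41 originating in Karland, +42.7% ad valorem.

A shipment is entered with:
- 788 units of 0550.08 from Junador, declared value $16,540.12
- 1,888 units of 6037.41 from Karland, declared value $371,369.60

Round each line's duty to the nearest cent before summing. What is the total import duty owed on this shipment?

$224,094.61

Line 1 (0550.08, Junador, 788 units, $16,540.12):
Base rate for 0550.08 is 15.5%.
Origin Junador qualifies under the Hesistan–Junador agreement and 0550.08 is covered: preferential rate 12% applies instead.
The additional-duty order on 0550.08 targets Karland, not Junador; it does not apply.
Duty = $16,540.12 × 12% = $1,984.81.
Line 2 (6037.41, Karland, 1,888 units, $371,369.60):
Base rate for 6037.41 is 16% + $2.18/unit.
Additional duty on 6037.41 from Karland: +42.7%. Applied ad valorem rate: 16% + 42.7% = 58.7%.
Duty = $371,369.60 × 58.7% + 1,888 × $2.18 = $222,109.80.
Total = $1,984.81 + $222,109.80 = $224,094.61.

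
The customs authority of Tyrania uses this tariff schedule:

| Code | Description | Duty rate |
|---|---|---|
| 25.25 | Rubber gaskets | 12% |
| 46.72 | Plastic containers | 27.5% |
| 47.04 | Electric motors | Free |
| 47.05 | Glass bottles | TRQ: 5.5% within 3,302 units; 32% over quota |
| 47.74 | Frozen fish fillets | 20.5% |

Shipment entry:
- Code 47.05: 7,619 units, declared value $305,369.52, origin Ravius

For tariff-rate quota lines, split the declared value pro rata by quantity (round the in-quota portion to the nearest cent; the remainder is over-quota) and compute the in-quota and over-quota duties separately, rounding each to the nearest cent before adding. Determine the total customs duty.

Line 1 (47.05, Ravius, 7,619 units, $305,369.52):
Code 47.05 is under a tariff-rate quota (threshold 3,302 units). In-quota: 3,302 units at 5.5%; over-quota: 4,317 units at 32%.
Pro-rata value split: in-quota = $305,369.52 × 3,302/7,619 = $132,344.16; over-quota = $305,369.52 − $132,344.16 = $173,025.36.
In-quota duty = $132,344.16 × 5.5% = $7,278.93. Over-quota duty = $173,025.36 × 32% = $55,368.12.
Line duty = $7,278.93 + $55,368.12 = $62,647.05.

$62,647.05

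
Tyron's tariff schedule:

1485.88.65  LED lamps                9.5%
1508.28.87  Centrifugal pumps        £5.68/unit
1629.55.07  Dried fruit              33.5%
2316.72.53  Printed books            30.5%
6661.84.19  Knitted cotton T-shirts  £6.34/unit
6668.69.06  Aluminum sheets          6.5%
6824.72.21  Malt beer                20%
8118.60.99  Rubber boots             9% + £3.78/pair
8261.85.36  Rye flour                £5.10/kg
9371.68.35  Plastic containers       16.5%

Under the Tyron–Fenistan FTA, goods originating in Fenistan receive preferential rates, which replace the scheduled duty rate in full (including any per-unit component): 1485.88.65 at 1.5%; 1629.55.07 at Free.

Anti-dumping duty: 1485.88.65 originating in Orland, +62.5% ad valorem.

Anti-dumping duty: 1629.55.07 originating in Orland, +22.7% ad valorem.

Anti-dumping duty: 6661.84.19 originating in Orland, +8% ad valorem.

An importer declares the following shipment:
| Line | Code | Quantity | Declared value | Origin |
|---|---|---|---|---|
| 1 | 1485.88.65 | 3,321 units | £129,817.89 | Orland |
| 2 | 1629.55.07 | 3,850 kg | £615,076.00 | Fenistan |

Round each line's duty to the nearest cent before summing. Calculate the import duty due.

£93,468.88

Line 1 (1485.88.65, Orland, 3,321 units, £129,817.89):
Base rate for 1485.88.65 is 9.5%.
1485.88.65 has an FTA preferential rate, but origin Orland is not Fenistan; base rate stands.
Additional duty on 1485.88.65 from Orland: +62.5%. Applied ad valorem rate: 9.5% + 62.5% = 72%.
Duty = £129,817.89 × 72% = £93,468.88.
Line 2 (1629.55.07, Fenistan, 3,850 kg, £615,076.00):
Base rate for 1629.55.07 is 33.5%.
Origin Fenistan qualifies under the Tyron–Fenistan agreement and 1629.55.07 is covered: preferential rate Free applies instead.
The additional-duty order on 1629.55.07 targets Orland, not Fenistan; it does not apply.
Duty = £615,076.00 × 0% = £0.00.
Total = £93,468.88 + £0.00 = £93,468.88.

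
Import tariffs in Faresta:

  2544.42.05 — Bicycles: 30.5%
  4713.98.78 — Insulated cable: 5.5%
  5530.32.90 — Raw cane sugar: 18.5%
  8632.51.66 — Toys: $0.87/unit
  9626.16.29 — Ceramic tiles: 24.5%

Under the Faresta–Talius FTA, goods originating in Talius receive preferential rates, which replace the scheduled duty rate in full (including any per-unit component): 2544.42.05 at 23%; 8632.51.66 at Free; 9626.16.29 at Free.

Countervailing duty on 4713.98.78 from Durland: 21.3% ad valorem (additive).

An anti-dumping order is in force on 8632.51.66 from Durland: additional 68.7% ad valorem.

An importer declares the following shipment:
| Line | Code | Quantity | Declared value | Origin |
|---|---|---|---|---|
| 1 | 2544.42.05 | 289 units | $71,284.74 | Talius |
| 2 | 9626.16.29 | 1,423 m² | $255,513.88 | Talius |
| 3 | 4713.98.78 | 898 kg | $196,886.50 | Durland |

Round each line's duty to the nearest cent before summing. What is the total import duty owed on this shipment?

Line 1 (2544.42.05, Talius, 289 units, $71,284.74):
Base rate for 2544.42.05 is 30.5%.
Origin Talius qualifies under the Faresta–Talius agreement and 2544.42.05 is covered: preferential rate 23% applies instead.
Duty = $71,284.74 × 23% = $16,395.49.
Line 2 (9626.16.29, Talius, 1,423 m², $255,513.88):
Base rate for 9626.16.29 is 24.5%.
Origin Talius qualifies under the Faresta–Talius agreement and 9626.16.29 is covered: preferential rate Free applies instead.
Duty = $255,513.88 × 0% = $0.00.
Line 3 (4713.98.78, Durland, 898 kg, $196,886.50):
Base rate for 4713.98.78 is 5.5%.
Additional duty on 4713.98.78 from Durland: +21.3%. Applied ad valorem rate: 5.5% + 21.3% = 26.8%.
Duty = $196,886.50 × 26.8% = $52,765.58.
Total = $16,395.49 + $0.00 + $52,765.58 = $69,161.07.

$69,161.07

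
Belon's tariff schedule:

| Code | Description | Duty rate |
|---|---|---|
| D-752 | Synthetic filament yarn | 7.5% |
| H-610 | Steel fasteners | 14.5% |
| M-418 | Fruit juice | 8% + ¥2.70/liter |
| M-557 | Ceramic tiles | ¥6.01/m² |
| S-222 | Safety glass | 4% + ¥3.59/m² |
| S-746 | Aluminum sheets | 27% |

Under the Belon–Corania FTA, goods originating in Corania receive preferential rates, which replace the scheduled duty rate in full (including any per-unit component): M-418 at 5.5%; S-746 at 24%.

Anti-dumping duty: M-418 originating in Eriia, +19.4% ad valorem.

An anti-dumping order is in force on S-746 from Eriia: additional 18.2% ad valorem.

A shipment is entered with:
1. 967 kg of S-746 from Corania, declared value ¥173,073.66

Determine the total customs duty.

¥41,537.68

Line 1 (S-746, Corania, 967 kg, ¥173,073.66):
Base rate for S-746 is 27%.
Origin Corania qualifies under the Belon–Corania agreement and S-746 is covered: preferential rate 24% applies instead.
The additional-duty order on S-746 targets Eriia, not Corania; it does not apply.
Duty = ¥173,073.66 × 24% = ¥41,537.68.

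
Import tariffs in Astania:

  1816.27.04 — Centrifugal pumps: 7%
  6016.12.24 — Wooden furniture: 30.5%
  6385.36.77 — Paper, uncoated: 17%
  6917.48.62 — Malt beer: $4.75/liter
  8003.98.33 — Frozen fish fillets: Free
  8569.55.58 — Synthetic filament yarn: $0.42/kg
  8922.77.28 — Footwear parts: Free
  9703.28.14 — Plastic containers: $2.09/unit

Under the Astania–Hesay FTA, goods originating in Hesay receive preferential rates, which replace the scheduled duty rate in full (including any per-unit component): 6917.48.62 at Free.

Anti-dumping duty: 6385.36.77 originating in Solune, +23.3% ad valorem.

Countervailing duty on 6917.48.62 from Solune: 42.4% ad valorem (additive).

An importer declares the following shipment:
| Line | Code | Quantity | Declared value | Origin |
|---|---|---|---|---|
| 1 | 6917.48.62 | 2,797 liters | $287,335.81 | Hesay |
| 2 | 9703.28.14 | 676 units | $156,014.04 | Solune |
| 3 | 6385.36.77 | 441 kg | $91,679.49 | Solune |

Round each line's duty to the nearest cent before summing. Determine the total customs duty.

Line 1 (6917.48.62, Hesay, 2,797 liters, $287,335.81):
Base rate for 6917.48.62 is $4.75/liter.
Origin Hesay qualifies under the Astania–Hesay agreement and 6917.48.62 is covered: preferential rate Free applies instead.
The additional-duty order on 6917.48.62 targets Solune, not Hesay; it does not apply.
Duty = $287,335.81 × 0% = $0.00.
Line 2 (9703.28.14, Solune, 676 units, $156,014.04):
Base rate for 9703.28.14 is $2.09/unit.
Duty = 676 × $2.09 = $1,412.84.
Line 3 (6385.36.77, Solune, 441 kg, $91,679.49):
Base rate for 6385.36.77 is 17%.
Additional duty on 6385.36.77 from Solune: +23.3%. Applied ad valorem rate: 17% + 23.3% = 40.3%.
Duty = $91,679.49 × 40.3% = $36,946.83.
Total = $0.00 + $1,412.84 + $36,946.83 = $38,359.67.

$38,359.67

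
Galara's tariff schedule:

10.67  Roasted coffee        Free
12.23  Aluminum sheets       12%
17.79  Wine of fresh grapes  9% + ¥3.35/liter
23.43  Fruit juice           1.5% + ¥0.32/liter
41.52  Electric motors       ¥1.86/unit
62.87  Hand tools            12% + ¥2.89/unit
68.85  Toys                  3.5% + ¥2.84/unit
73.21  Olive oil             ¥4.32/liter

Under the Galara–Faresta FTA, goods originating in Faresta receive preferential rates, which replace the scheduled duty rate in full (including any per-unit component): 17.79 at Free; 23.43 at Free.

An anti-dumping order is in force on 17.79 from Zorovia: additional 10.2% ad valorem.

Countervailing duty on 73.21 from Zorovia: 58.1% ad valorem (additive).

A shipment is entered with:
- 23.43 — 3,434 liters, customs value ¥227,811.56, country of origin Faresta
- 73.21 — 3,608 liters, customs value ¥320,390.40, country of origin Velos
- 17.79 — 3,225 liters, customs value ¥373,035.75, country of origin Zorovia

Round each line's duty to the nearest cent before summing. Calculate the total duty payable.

Line 1 (23.43, Faresta, 3,434 liters, ¥227,811.56):
Base rate for 23.43 is 1.5% + ¥0.32/liter.
Origin Faresta qualifies under the Galara–Faresta agreement and 23.43 is covered: preferential rate Free applies instead.
Duty = ¥227,811.56 × 0% = ¥0.00.
Line 2 (73.21, Velos, 3,608 liters, ¥320,390.40):
Base rate for 73.21 is ¥4.32/liter.
The additional-duty order on 73.21 targets Zorovia, not Velos; it does not apply.
Duty = 3,608 × ¥4.32 = ¥15,586.56.
Line 3 (17.79, Zorovia, 3,225 liters, ¥373,035.75):
Base rate for 17.79 is 9% + ¥3.35/liter.
17.79 has an FTA preferential rate, but origin Zorovia is not Faresta; base rate stands.
Additional duty on 17.79 from Zorovia: +10.2%. Applied ad valorem rate: 9% + 10.2% = 19.2%.
Duty = ¥373,035.75 × 19.2% + 3,225 × ¥3.35 = ¥82,426.61.
Total = ¥0.00 + ¥15,586.56 + ¥82,426.61 = ¥98,013.17.

¥98,013.17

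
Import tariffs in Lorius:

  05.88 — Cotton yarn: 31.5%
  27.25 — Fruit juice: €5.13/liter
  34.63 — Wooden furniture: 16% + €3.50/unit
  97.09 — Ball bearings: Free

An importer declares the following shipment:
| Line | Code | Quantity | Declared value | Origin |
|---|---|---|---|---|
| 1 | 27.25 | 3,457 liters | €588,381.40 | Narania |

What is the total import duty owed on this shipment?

Line 1 (27.25, Narania, 3,457 liters, €588,381.40):
Base rate for 27.25 is €5.13/liter.
Duty = 3,457 × €5.13 = €17,734.41.

€17,734.41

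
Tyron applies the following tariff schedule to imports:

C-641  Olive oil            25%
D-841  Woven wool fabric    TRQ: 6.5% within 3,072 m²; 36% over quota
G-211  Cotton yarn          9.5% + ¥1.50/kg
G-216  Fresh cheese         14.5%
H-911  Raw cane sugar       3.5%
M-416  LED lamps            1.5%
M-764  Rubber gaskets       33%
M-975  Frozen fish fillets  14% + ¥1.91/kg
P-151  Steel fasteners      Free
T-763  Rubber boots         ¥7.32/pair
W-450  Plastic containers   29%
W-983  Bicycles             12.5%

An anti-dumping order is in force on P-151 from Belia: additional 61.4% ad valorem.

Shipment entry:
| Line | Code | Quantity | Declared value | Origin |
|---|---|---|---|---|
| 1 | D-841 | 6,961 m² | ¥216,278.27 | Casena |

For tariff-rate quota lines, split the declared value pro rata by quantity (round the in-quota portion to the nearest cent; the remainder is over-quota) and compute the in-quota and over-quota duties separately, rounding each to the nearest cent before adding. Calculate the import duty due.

Line 1 (D-841, Casena, 6,961 m², ¥216,278.27):
Code D-841 is under a tariff-rate quota (threshold 3,072 m²). In-quota: 3,072 m² at 6.5%; over-quota: 3,889 m² at 36%.
Pro-rata value split: in-quota = ¥216,278.27 × 3,072/6,961 = ¥95,447.04; over-quota = ¥216,278.27 − ¥95,447.04 = ¥120,831.23.
In-quota duty = ¥95,447.04 × 6.5% = ¥6,204.06. Over-quota duty = ¥120,831.23 × 36% = ¥43,499.24.
Line duty = ¥6,204.06 + ¥43,499.24 = ¥49,703.30.

¥49,703.30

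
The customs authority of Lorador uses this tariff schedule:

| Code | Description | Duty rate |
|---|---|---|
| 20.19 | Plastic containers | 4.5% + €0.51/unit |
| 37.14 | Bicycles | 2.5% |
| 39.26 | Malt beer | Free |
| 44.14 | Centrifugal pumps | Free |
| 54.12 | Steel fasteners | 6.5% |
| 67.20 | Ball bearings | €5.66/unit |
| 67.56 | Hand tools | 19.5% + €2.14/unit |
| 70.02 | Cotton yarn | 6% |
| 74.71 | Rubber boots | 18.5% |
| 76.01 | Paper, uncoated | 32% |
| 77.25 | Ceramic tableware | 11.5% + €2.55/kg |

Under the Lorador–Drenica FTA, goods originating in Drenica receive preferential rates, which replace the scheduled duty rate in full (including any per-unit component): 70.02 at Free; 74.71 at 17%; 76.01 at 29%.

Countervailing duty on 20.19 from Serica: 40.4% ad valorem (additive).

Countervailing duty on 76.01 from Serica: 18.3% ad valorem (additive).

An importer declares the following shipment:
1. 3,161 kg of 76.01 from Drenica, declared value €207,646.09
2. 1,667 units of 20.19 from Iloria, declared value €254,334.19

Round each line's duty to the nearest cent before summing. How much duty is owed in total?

€72,512.58

Line 1 (76.01, Drenica, 3,161 kg, €207,646.09):
Base rate for 76.01 is 32%.
Origin Drenica qualifies under the Lorador–Drenica agreement and 76.01 is covered: preferential rate 29% applies instead.
The additional-duty order on 76.01 targets Serica, not Drenica; it does not apply.
Duty = €207,646.09 × 29% = €60,217.37.
Line 2 (20.19, Iloria, 1,667 units, €254,334.19):
Base rate for 20.19 is 4.5% + €0.51/unit.
The additional-duty order on 20.19 targets Serica, not Iloria; it does not apply.
Duty = €254,334.19 × 4.5% + 1,667 × €0.51 = €12,295.21.
Total = €60,217.37 + €12,295.21 = €72,512.58.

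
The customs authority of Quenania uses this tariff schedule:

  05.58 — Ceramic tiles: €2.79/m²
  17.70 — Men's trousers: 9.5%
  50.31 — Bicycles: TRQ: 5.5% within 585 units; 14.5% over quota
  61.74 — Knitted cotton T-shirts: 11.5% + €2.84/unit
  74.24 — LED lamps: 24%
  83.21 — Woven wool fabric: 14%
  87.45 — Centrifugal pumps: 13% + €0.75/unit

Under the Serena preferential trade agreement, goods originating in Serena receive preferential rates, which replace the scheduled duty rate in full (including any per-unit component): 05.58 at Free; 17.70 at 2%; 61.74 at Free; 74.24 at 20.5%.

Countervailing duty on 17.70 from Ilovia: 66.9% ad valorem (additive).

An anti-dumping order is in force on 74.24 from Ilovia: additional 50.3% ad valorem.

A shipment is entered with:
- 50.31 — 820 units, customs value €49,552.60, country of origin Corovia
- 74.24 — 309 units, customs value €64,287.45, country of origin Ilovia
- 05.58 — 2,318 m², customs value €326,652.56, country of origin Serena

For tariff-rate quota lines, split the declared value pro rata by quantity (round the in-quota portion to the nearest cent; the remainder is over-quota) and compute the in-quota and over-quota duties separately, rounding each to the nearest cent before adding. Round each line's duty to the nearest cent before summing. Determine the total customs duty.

Line 1 (50.31, Corovia, 820 units, €49,552.60):
Code 50.31 is under a tariff-rate quota (threshold 585 units). In-quota: 585 units at 5.5%; over-quota: 235 units at 14.5%.
Pro-rata value split: in-quota = €49,552.60 × 585/820 = €35,351.55; over-quota = €49,552.60 − €35,351.55 = €14,201.05.
In-quota duty = €35,351.55 × 5.5% = €1,944.34. Over-quota duty = €14,201.05 × 14.5% = €2,059.15.
Line duty = €1,944.34 + €2,059.15 = €4,003.49.
Line 2 (74.24, Ilovia, 309 units, €64,287.45):
Base rate for 74.24 is 24%.
74.24 has an FTA preferential rate, but origin Ilovia is not Serena; base rate stands.
Additional duty on 74.24 from Ilovia: +50.3%. Applied ad valorem rate: 24% + 50.3% = 74.3%.
Duty = €64,287.45 × 74.3% = €47,765.58.
Line 3 (05.58, Serena, 2,318 m², €326,652.56):
Base rate for 05.58 is €2.79/m².
Origin Serena qualifies under the Quenania–Serena agreement and 05.58 is covered: preferential rate Free applies instead.
Duty = €326,652.56 × 0% = €0.00.
Total = €4,003.49 + €47,765.58 + €0.00 = €51,769.07.

€51,769.07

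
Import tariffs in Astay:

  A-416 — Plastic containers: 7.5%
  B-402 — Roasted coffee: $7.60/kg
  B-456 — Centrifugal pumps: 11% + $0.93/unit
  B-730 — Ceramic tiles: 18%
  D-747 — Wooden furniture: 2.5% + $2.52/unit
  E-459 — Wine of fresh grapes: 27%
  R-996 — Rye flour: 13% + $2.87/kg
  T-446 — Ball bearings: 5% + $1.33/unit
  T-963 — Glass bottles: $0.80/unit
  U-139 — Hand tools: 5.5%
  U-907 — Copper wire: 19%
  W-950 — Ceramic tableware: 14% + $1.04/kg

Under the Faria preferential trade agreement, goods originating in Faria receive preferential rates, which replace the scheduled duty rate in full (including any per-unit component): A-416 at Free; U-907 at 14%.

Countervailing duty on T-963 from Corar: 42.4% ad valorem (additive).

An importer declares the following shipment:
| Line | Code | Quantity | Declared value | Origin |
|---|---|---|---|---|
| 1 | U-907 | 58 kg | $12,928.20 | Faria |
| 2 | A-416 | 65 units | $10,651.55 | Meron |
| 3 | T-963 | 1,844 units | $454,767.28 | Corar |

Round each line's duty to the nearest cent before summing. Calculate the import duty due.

Line 1 (U-907, Faria, 58 kg, $12,928.20):
Base rate for U-907 is 19%.
Origin Faria qualifies under the Astay–Faria agreement and U-907 is covered: preferential rate 14% applies instead.
Duty = $12,928.20 × 14% = $1,809.95.
Line 2 (A-416, Meron, 65 units, $10,651.55):
Base rate for A-416 is 7.5%.
A-416 has an FTA preferential rate, but origin Meron is not Faria; base rate stands.
Duty = $10,651.55 × 7.5% = $798.87.
Line 3 (T-963, Corar, 1,844 units, $454,767.28):
Base rate for T-963 is $0.80/unit.
Additional duty on T-963 from Corar: +42.4% ad valorem. Applied ad valorem rate = 42.4%.
Duty = $454,767.28 × 42.4% + 1,844 × $0.80 = $194,296.53.
Total = $1,809.95 + $798.87 + $194,296.53 = $196,905.35.

$196,905.35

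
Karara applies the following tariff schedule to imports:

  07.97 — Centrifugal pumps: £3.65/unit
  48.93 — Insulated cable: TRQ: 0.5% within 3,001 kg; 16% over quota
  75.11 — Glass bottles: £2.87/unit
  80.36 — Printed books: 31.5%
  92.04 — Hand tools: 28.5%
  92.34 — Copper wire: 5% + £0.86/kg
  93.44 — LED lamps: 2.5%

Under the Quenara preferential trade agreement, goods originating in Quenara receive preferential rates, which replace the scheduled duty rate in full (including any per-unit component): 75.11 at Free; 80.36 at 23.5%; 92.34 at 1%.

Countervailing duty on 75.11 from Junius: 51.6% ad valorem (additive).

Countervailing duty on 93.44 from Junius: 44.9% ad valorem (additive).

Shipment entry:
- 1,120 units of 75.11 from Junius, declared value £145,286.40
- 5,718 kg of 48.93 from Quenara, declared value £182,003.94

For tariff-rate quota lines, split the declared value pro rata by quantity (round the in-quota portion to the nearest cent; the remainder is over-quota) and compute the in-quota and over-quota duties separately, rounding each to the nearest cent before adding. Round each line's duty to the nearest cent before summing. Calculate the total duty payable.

Line 1 (75.11, Junius, 1,120 units, £145,286.40):
Base rate for 75.11 is £2.87/unit.
75.11 has an FTA preferential rate, but origin Junius is not Quenara; base rate stands.
Additional duty on 75.11 from Junius: +51.6% ad valorem. Applied ad valorem rate = 51.6%.
Duty = £145,286.40 × 51.6% + 1,120 × £2.87 = £78,182.18.
Line 2 (48.93, Quenara, 5,718 kg, £182,003.94):
Code 48.93 is under a tariff-rate quota (threshold 3,001 kg). In-quota: 3,001 kg at 0.5%; over-quota: 2,717 kg at 16%.
Pro-rata value split: in-quota = £182,003.94 × 3,001/5,718 = £95,521.83; over-quota = £182,003.94 − £95,521.83 = £86,482.11.
In-quota duty = £95,521.83 × 0.5% = £477.61. Over-quota duty = £86,482.11 × 16% = £13,837.14.
Line duty = £477.61 + £13,837.14 = £14,314.75.
Total = £78,182.18 + £14,314.75 = £92,496.93.

£92,496.93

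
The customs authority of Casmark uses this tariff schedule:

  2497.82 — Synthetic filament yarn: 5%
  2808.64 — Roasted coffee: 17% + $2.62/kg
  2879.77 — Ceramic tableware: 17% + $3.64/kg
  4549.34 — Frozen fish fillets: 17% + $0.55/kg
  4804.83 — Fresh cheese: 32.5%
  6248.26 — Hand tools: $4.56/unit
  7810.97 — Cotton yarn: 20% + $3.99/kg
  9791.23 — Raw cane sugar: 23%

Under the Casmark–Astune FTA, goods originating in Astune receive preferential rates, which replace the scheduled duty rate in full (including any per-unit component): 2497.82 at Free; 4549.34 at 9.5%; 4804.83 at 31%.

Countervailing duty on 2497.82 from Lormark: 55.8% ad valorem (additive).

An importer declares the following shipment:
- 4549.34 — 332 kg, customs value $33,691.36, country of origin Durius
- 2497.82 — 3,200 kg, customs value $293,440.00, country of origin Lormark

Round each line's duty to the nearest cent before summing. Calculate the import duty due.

Line 1 (4549.34, Durius, 332 kg, $33,691.36):
Base rate for 4549.34 is 17% + $0.55/kg.
4549.34 has an FTA preferential rate, but origin Durius is not Astune; base rate stands.
Duty = $33,691.36 × 17% + 332 × $0.55 = $5,910.13.
Line 2 (2497.82, Lormark, 3,200 kg, $293,440.00):
Base rate for 2497.82 is 5%.
2497.82 has an FTA preferential rate, but origin Lormark is not Astune; base rate stands.
Additional duty on 2497.82 from Lormark: +55.8%. Applied ad valorem rate: 5% + 55.8% = 60.8%.
Duty = $293,440.00 × 60.8% = $178,411.52.
Total = $5,910.13 + $178,411.52 = $184,321.65.

$184,321.65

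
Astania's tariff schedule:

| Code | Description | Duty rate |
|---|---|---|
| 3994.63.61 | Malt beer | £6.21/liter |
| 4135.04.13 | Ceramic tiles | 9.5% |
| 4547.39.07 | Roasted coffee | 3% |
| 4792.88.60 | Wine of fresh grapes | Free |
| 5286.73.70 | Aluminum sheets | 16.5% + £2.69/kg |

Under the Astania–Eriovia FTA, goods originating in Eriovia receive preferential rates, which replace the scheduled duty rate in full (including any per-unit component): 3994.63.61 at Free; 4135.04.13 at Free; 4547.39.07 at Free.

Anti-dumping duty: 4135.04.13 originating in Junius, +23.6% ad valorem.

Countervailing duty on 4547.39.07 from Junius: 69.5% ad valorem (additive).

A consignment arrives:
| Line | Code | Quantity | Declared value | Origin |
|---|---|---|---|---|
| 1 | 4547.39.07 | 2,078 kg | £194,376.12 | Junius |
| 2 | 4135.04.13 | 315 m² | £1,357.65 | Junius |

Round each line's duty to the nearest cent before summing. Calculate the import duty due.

Line 1 (4547.39.07, Junius, 2,078 kg, £194,376.12):
Base rate for 4547.39.07 is 3%.
4547.39.07 has an FTA preferential rate, but origin Junius is not Eriovia; base rate stands.
Additional duty on 4547.39.07 from Junius: +69.5%. Applied ad valorem rate: 3% + 69.5% = 72.5%.
Duty = £194,376.12 × 72.5% = £140,922.69.
Line 2 (4135.04.13, Junius, 315 m², £1,357.65):
Base rate for 4135.04.13 is 9.5%.
4135.04.13 has an FTA preferential rate, but origin Junius is not Eriovia; base rate stands.
Additional duty on 4135.04.13 from Junius: +23.6%. Applied ad valorem rate: 9.5% + 23.6% = 33.1%.
Duty = £1,357.65 × 33.1% = £449.38.
Total = £140,922.69 + £449.38 = £141,372.07.

£141,372.07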